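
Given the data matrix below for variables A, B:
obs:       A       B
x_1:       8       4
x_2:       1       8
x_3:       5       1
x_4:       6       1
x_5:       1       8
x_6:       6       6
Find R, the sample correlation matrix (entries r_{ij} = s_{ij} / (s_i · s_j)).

Step 1 — column means:
  mean(A) = (8 + 1 + 5 + 6 + 1 + 6) / 6 = 27/6 = 4.5
  mean(B) = (4 + 8 + 1 + 1 + 8 + 6) / 6 = 28/6 = 4.6667

Step 2 — sample variances and covariances s[i,j] = (1/(n-1)) · Σ_k (x_{k,i} - mean_i) · (x_{k,j} - mean_j), with n-1 = 5:
  s[A,A] = ((3.5)·(3.5) + (-3.5)·(-3.5) + (0.5)·(0.5) + (1.5)·(1.5) + (-3.5)·(-3.5) + (1.5)·(1.5)) / 5 = 41.5/5 = 8.3
  s[A,B] = ((3.5)·(-0.6667) + (-3.5)·(3.3333) + (0.5)·(-3.6667) + (1.5)·(-3.6667) + (-3.5)·(3.3333) + (1.5)·(1.3333)) / 5 = -31/5 = -6.2
  s[B,B] = ((-0.6667)·(-0.6667) + (3.3333)·(3.3333) + (-3.6667)·(-3.6667) + (-3.6667)·(-3.6667) + (3.3333)·(3.3333) + (1.3333)·(1.3333)) / 5 = 51.3333/5 = 10.2667
  Sample standard deviations s_i = √(s[i,i]):
  s(A) = √(8.3) = 2.881
  s(B) = √(10.2667) = 3.2042

Step 3 — r_{ij} = s_{ij} / (s_i · s_j):
  r[A,A] = 1 (diagonal).
  r[A,B] = -6.2 / (2.881 · 3.2042) = -6.2 / 9.2311 = -0.6716
  r[B,B] = 1 (diagonal).

R is symmetric with unit diagonal. Assembling:

R = [[1, -0.6716],
 [-0.6716, 1]]


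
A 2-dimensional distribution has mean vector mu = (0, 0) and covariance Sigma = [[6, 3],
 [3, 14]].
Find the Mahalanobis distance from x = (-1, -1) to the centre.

Step 1 — centre the observation: (x - mu) = (-1, -1).

Step 2 — invert Sigma. det(Sigma) = 6·14 - (3)² = 75.
  Sigma^{-1} = (1/det) · [[d, -b], [-b, a]] = [[0.1867, -0.04],
 [-0.04, 0.08]].

Step 3 — form the quadratic (x - mu)^T · Sigma^{-1} · (x - mu):
  Sigma^{-1} · (x - mu) = (-0.1467, -0.04).
  (x - mu)^T · [Sigma^{-1} · (x - mu)] = (-1)·(-0.1467) + (-1)·(-0.04) = 0.1867.

Step 4 — take square root: d = √(0.1867) ≈ 0.432.

d(x, mu) = √(0.1867) ≈ 0.432


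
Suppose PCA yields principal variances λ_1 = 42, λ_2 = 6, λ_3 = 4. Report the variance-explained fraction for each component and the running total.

Step 1 — total variance = trace(Sigma) = Σ λ_i = 42 + 6 + 4 = 52.

Step 2 — fraction explained by component i = λ_i / Σ λ:
  PC1: 42/52 = 0.8077
  PC2: 6/52 = 0.1154
  PC3: 4/52 = 0.0769

Step 3 — cumulative fraction after k components = (λ_1 + ... + λ_k) / Σ λ:
  k = 1: 42/52 = 0.8077
  k = 2: (42 + 6)/52 = 48/52 = 0.9231
  k = 3: (42 + 6 + 4)/52 = 52/52 = 1

Summary (fraction, with percent):

explained: PC1 0.8077 (80.77%), PC2 0.1154 (11.54%), PC3 0.0769 (7.69%);  cumulative: 0.8077, 0.9231, 1


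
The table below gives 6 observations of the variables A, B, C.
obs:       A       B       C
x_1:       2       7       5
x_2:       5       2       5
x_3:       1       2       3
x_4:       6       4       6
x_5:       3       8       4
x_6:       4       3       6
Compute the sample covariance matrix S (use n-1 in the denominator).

Step 1 — column means:
  mean(A) = (2 + 5 + 1 + 6 + 3 + 4) / 6 = 21/6 = 3.5
  mean(B) = (7 + 2 + 2 + 4 + 8 + 3) / 6 = 26/6 = 4.3333
  mean(C) = (5 + 5 + 3 + 6 + 4 + 6) / 6 = 29/6 = 4.8333

Step 2 — sample covariance S[i,j] = (1/(n-1)) · Σ_k (x_{k,i} - mean_i) · (x_{k,j} - mean_j), with n-1 = 5.
  S[A,A] = ((-1.5)·(-1.5) + (1.5)·(1.5) + (-2.5)·(-2.5) + (2.5)·(2.5) + (-0.5)·(-0.5) + (0.5)·(0.5)) / 5 = 17.5/5 = 3.5
  S[A,B] = ((-1.5)·(2.6667) + (1.5)·(-2.3333) + (-2.5)·(-2.3333) + (2.5)·(-0.3333) + (-0.5)·(3.6667) + (0.5)·(-1.3333)) / 5 = -5/5 = -1
  S[A,C] = ((-1.5)·(0.1667) + (1.5)·(0.1667) + (-2.5)·(-1.8333) + (2.5)·(1.1667) + (-0.5)·(-0.8333) + (0.5)·(1.1667)) / 5 = 8.5/5 = 1.7
  S[B,B] = ((2.6667)·(2.6667) + (-2.3333)·(-2.3333) + (-2.3333)·(-2.3333) + (-0.3333)·(-0.3333) + (3.6667)·(3.6667) + (-1.3333)·(-1.3333)) / 5 = 33.3333/5 = 6.6667
  S[B,C] = ((2.6667)·(0.1667) + (-2.3333)·(0.1667) + (-2.3333)·(-1.8333) + (-0.3333)·(1.1667) + (3.6667)·(-0.8333) + (-1.3333)·(1.1667)) / 5 = -0.6667/5 = -0.1333
  S[C,C] = ((0.1667)·(0.1667) + (0.1667)·(0.1667) + (-1.8333)·(-1.8333) + (1.1667)·(1.1667) + (-0.8333)·(-0.8333) + (1.1667)·(1.1667)) / 5 = 6.8333/5 = 1.3667

S is symmetric (S[j,i] = S[i,j]). Assembling:

S = [[3.5, -1, 1.7],
 [-1, 6.6667, -0.1333],
 [1.7, -0.1333, 1.3667]]


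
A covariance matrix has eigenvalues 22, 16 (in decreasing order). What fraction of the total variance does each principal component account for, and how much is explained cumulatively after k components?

Step 1 — total variance = trace(Sigma) = Σ λ_i = 22 + 16 = 38.

Step 2 — fraction explained by component i = λ_i / Σ λ:
  PC1: 22/38 = 0.5789
  PC2: 16/38 = 0.4211

Step 3 — cumulative fraction after k components = (λ_1 + ... + λ_k) / Σ λ:
  k = 1: 22/38 = 0.5789
  k = 2: (22 + 16)/38 = 38/38 = 1

Summary (fraction, with percent):

explained: PC1 0.5789 (57.89%), PC2 0.4211 (42.11%);  cumulative: 0.5789, 1


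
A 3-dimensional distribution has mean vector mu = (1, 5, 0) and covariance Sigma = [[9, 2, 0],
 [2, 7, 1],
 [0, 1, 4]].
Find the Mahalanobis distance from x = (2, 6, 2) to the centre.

Step 1 — centre the observation: (x - mu) = (1, 1, 2).

Step 2 — invert Sigma (cofactor / det for 3×3, or solve directly):
  Sigma^{-1} = [[0.1189, -0.0352, 0.0088],
 [-0.0352, 0.1586, -0.0396],
 [0.0088, -0.0396, 0.2599]].

Step 3 — form the quadratic (x - mu)^T · Sigma^{-1} · (x - mu):
  Sigma^{-1} · (x - mu) = (0.1013, 0.0441, 0.489).
  (x - mu)^T · [Sigma^{-1} · (x - mu)] = (1)·(0.1013) + (1)·(0.0441) + (2)·(0.489) = 1.1233.

Step 4 — take square root: d = √(1.1233) ≈ 1.0599.

d(x, mu) = √(1.1233) ≈ 1.0599


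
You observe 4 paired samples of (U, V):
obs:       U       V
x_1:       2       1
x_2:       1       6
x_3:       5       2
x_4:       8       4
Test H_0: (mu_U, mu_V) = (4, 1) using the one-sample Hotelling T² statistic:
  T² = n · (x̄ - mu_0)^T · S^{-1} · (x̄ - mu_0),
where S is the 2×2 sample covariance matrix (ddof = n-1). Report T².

Step 1 — sample mean vector:
  mean(U) = (2 + 1 + 5 + 8) / 4 = 16/4 = 4
  mean(V) = (1 + 6 + 2 + 4) / 4 = 13/4 = 3.25
  x̄ = (4, 3.25),  deviation x̄ - mu_0 = (4, 3.25) - (4, 1) = (0, 2.25).

Step 2 — sample covariance matrix, S[i,j] = (1/(n-1)) · Σ_k (x_{k,i} - mean_i) · (x_{k,j} - mean_j), divisor n-1 = 3:
  S[U,U] = ((-2)·(-2) + (-3)·(-3) + (1)·(1) + (4)·(4)) / 3 = 30/3 = 10
  S[U,V] = ((-2)·(-2.25) + (-3)·(2.75) + (1)·(-1.25) + (4)·(0.75)) / 3 = -2/3 = -0.6667
  S[V,V] = ((-2.25)·(-2.25) + (2.75)·(2.75) + (-1.25)·(-1.25) + (0.75)·(0.75)) / 3 = 14.75/3 = 4.9167
  S = [[10, -0.6667],
 [-0.6667, 4.9167]].

Step 3 — invert S. det(S) = 10·4.9167 - (-0.6667)² = 48.7222.
  S^{-1} = (1/det) · [[d, -b], [-b, a]] = [[0.1009, 0.0137],
 [0.0137, 0.2052]].

Step 4 — quadratic form (x̄ - mu_0)^T · S^{-1} · (x̄ - mu_0):
  S^{-1} · (x̄ - mu_0) = (0.0308, 0.4618),
  (x̄ - mu_0)^T · [...] = (0)·(0.0308) + (2.25)·(0.4618) = 1.0391.

Step 5 — scale by n: T² = 4 · 1.0391 = 4.1562.

T² ≈ 4.1562


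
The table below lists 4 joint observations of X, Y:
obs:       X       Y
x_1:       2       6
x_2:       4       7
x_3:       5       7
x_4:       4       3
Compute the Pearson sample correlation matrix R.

Step 1 — column means:
  mean(X) = (2 + 4 + 5 + 4) / 4 = 15/4 = 3.75
  mean(Y) = (6 + 7 + 7 + 3) / 4 = 23/4 = 5.75

Step 2 — sample variances and covariances s[i,j] = (1/(n-1)) · Σ_k (x_{k,i} - mean_i) · (x_{k,j} - mean_j), with n-1 = 3:
  s[X,X] = ((-1.75)·(-1.75) + (0.25)·(0.25) + (1.25)·(1.25) + (0.25)·(0.25)) / 3 = 4.75/3 = 1.5833
  s[X,Y] = ((-1.75)·(0.25) + (0.25)·(1.25) + (1.25)·(1.25) + (0.25)·(-2.75)) / 3 = 0.75/3 = 0.25
  s[Y,Y] = ((0.25)·(0.25) + (1.25)·(1.25) + (1.25)·(1.25) + (-2.75)·(-2.75)) / 3 = 10.75/3 = 3.5833
  Sample standard deviations s_i = √(s[i,i]):
  s(X) = √(1.5833) = 1.2583
  s(Y) = √(3.5833) = 1.893

Step 3 — r_{ij} = s_{ij} / (s_i · s_j):
  r[X,X] = 1 (diagonal).
  r[X,Y] = 0.25 / (1.2583 · 1.893) = 0.25 / 2.3819 = 0.105
  r[Y,Y] = 1 (diagonal).

R is symmetric with unit diagonal. Assembling:

R = [[1, 0.105],
 [0.105, 1]]


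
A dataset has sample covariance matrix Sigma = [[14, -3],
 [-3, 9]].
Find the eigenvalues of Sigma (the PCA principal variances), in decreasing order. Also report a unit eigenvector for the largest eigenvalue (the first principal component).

Step 1 — characteristic polynomial of 2×2 Sigma:
  det(Sigma - λI) = λ² - trace · λ + det = 0.
  trace = 14 + 9 = 23, det = 14·9 - (-3)² = 117.
Step 2 — discriminant:
  Δ = trace² - 4·det = 529 - 468 = 61.
Step 3 — eigenvalues:
  λ = (trace ± √Δ)/2 = (23 ± 7.8102)/2,
  λ_1 = 15.4051,  λ_2 = 7.5949.

Step 4 — unit eigenvector for λ_1: solve (Sigma - λ_1 I)v = 0. First row:
  (14 - 15.4051)·v_x + (-3)·v_y = 0, i.e. (-1.4051)·v_x + (-3)·v_y = 0,
  so v ∝ (b, λ_1 - a) = (-3, 1.4051); multiply by -1 so the first entry is positive: u = (3, -1.4051).
  ||u|| = √((3)² + (-1.4051)²) = √(10.9744) ≈ 3.3128,
  v_1 = u/||u|| ≈ (0.9056, -0.4242) (||v_1|| = 1).

λ_1 = 15.4051,  λ_2 = 7.5949;  v_1 ≈ (0.9056, -0.4242)


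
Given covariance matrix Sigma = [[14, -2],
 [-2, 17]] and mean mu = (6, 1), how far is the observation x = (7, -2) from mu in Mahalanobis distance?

Step 1 — centre the observation: (x - mu) = (1, -3).

Step 2 — invert Sigma. det(Sigma) = 14·17 - (-2)² = 234.
  Sigma^{-1} = (1/det) · [[d, -b], [-b, a]] = [[0.0726, 0.0085],
 [0.0085, 0.0598]].

Step 3 — form the quadratic (x - mu)^T · Sigma^{-1} · (x - mu):
  Sigma^{-1} · (x - mu) = (0.047, -0.1709).
  (x - mu)^T · [Sigma^{-1} · (x - mu)] = (1)·(0.047) + (-3)·(-0.1709) = 0.5598.

Step 4 — take square root: d = √(0.5598) ≈ 0.7482.

d(x, mu) = √(0.5598) ≈ 0.7482


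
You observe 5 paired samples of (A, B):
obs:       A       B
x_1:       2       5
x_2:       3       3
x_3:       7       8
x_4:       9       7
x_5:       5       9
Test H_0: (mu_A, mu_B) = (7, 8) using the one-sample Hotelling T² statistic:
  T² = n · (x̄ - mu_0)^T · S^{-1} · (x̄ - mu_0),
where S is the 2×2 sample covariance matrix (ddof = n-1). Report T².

Step 1 — sample mean vector:
  mean(A) = (2 + 3 + 7 + 9 + 5) / 5 = 26/5 = 5.2
  mean(B) = (5 + 3 + 8 + 7 + 9) / 5 = 32/5 = 6.4
  x̄ = (5.2, 6.4),  deviation x̄ - mu_0 = (5.2, 6.4) - (7, 8) = (-1.8, -1.6).

Step 2 — sample covariance matrix, S[i,j] = (1/(n-1)) · Σ_k (x_{k,i} - mean_i) · (x_{k,j} - mean_j), divisor n-1 = 4:
  S[A,A] = ((-3.2)·(-3.2) + (-2.2)·(-2.2) + (1.8)·(1.8) + (3.8)·(3.8) + (-0.2)·(-0.2)) / 4 = 32.8/4 = 8.2
  S[A,B] = ((-3.2)·(-1.4) + (-2.2)·(-3.4) + (1.8)·(1.6) + (3.8)·(0.6) + (-0.2)·(2.6)) / 4 = 16.6/4 = 4.15
  S[B,B] = ((-1.4)·(-1.4) + (-3.4)·(-3.4) + (1.6)·(1.6) + (0.6)·(0.6) + (2.6)·(2.6)) / 4 = 23.2/4 = 5.8
  S = [[8.2, 4.15],
 [4.15, 5.8]].

Step 3 — invert S. det(S) = 8.2·5.8 - (4.15)² = 30.3375.
  S^{-1} = (1/det) · [[d, -b], [-b, a]] = [[0.1912, -0.1368],
 [-0.1368, 0.2703]].

Step 4 — quadratic form (x̄ - mu_0)^T · S^{-1} · (x̄ - mu_0):
  S^{-1} · (x̄ - mu_0) = (-0.1253, -0.1862),
  (x̄ - mu_0)^T · [...] = (-1.8)·(-0.1253) + (-1.6)·(-0.1862) = 0.5234.

Step 5 — scale by n: T² = 5 · 0.5234 = 2.6172.

T² ≈ 2.6172


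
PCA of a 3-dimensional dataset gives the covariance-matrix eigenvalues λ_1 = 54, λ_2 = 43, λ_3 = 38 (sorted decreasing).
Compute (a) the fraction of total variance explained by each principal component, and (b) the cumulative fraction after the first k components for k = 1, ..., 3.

Step 1 — total variance = trace(Sigma) = Σ λ_i = 54 + 43 + 38 = 135.

Step 2 — fraction explained by component i = λ_i / Σ λ:
  PC1: 54/135 = 0.4
  PC2: 43/135 = 0.3185
  PC3: 38/135 = 0.2815

Step 3 — cumulative fraction after k components = (λ_1 + ... + λ_k) / Σ λ:
  k = 1: 54/135 = 0.4
  k = 2: (54 + 43)/135 = 97/135 = 0.7185
  k = 3: (54 + 43 + 38)/135 = 135/135 = 1

Summary (fraction, with percent):

explained: PC1 0.4 (40%), PC2 0.3185 (31.85%), PC3 0.2815 (28.15%);  cumulative: 0.4, 0.7185, 1


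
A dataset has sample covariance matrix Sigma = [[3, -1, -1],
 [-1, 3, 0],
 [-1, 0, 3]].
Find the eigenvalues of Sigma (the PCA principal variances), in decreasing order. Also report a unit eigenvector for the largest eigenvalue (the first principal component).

Step 1 — characteristic polynomial p(λ) = det(λI - Sigma) = λ³ - tr·λ² + c_1·λ - det, where tr = trace, c_1 = sum of the principal 2×2 minors, det = det(Sigma):
  tr = 3 + 3 + 3 = 9,
  c_1 = (3·3 - (-1)²) + (3·3 - (-1)²) + (3·3 - (0)²) = 8 + 8 + 9 = 25,
  det = 3·(3·3 - (0)²) - (-1)·((-1)·3 - (0)·(-1)) + (-1)·((-1)·(0) - 3·(-1)) = 3·(9) - (-1)·(-3) + (-1)·(3) = 21.
  So p(λ) = λ³ - 9λ² + 25λ - 21.
Step 2 — look for an integer root (rational root theorem: any rational root is an integer divisor of 21). Testing λ = 3:
  p(3) = 27 - 81 + 75 - 21 = 0  ✓
  Dividing out (λ - 3): p(λ) = (λ - 3)(λ² - 6λ + 7).
Step 3 — remaining eigenvalues from the quadratic λ² - 6λ + 7 = 0:
  Δ = 6² - 4·7 = 36 - 28 = 8,  λ = (6 ± √8)/2 = (6 ± 2.8284)/2 ≈ 4.4142 or 1.5858.
  Sorted: λ_1 = 4.4142,  λ_2 = 3,  λ_3 = 1.5858  (check: sum = 9 = tr ✓).

Step 4 — unit eigenvector for λ_1 ≈ 4.4142: v spans the null space of (Sigma - λ_1 I), whose rows are
  r_1 = (-1.4142, -1, -1),  r_2 = (-1, -1.4142, 0),  r_3 = (-1, 0, -1.4142).
  v is orthogonal to every row, so take v ∝ r_1 × r_2 = ((-1)·(0) - (-1)·(-1.4142), (-1)·(-1) - (-1.4142)·(0), (-1.4142)·(-1.4142) - (-1)·(-1)) ≈ (-1.4142, 1, 1).
  Rescale (multiply by -1 so the first nonzero entry is positive): u = (1.4142, -1, -1).
  ||u|| = √((1.4142)² + (-1)² + (-1)²) = √(4) ≈ 2,  v_1 = u/||u|| ≈ (0.7071, -0.5, -0.5) (||v_1|| = 1).

λ_1 = 4.4142,  λ_2 = 3,  λ_3 = 1.5858;  v_1 ≈ (0.7071, -0.5, -0.5)


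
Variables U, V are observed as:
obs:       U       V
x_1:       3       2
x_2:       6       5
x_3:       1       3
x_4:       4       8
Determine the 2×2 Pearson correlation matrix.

Step 1 — column means:
  mean(U) = (3 + 6 + 1 + 4) / 4 = 14/4 = 3.5
  mean(V) = (2 + 5 + 3 + 8) / 4 = 18/4 = 4.5

Step 2 — sample variances and covariances s[i,j] = (1/(n-1)) · Σ_k (x_{k,i} - mean_i) · (x_{k,j} - mean_j), with n-1 = 3:
  s[U,U] = ((-0.5)·(-0.5) + (2.5)·(2.5) + (-2.5)·(-2.5) + (0.5)·(0.5)) / 3 = 13/3 = 4.3333
  s[U,V] = ((-0.5)·(-2.5) + (2.5)·(0.5) + (-2.5)·(-1.5) + (0.5)·(3.5)) / 3 = 8/3 = 2.6667
  s[V,V] = ((-2.5)·(-2.5) + (0.5)·(0.5) + (-1.5)·(-1.5) + (3.5)·(3.5)) / 3 = 21/3 = 7
  Sample standard deviations s_i = √(s[i,i]):
  s(U) = √(4.3333) = 2.0817
  s(V) = √(7) = 2.6458

Step 3 — r_{ij} = s_{ij} / (s_i · s_j):
  r[U,U] = 1 (diagonal).
  r[U,V] = 2.6667 / (2.0817 · 2.6458) = 2.6667 / 5.5076 = 0.4842
  r[V,V] = 1 (diagonal).

R is symmetric with unit diagonal. Assembling:

R = [[1, 0.4842],
 [0.4842, 1]]


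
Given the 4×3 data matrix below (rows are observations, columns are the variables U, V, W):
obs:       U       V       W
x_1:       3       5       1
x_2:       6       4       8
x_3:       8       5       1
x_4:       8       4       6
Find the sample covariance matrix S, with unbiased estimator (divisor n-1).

Step 1 — column means:
  mean(U) = (3 + 6 + 8 + 8) / 4 = 25/4 = 6.25
  mean(V) = (5 + 4 + 5 + 4) / 4 = 18/4 = 4.5
  mean(W) = (1 + 8 + 1 + 6) / 4 = 16/4 = 4

Step 2 — sample covariance S[i,j] = (1/(n-1)) · Σ_k (x_{k,i} - mean_i) · (x_{k,j} - mean_j), with n-1 = 3.
  S[U,U] = ((-3.25)·(-3.25) + (-0.25)·(-0.25) + (1.75)·(1.75) + (1.75)·(1.75)) / 3 = 16.75/3 = 5.5833
  S[U,V] = ((-3.25)·(0.5) + (-0.25)·(-0.5) + (1.75)·(0.5) + (1.75)·(-0.5)) / 3 = -1.5/3 = -0.5
  S[U,W] = ((-3.25)·(-3) + (-0.25)·(4) + (1.75)·(-3) + (1.75)·(2)) / 3 = 7/3 = 2.3333
  S[V,V] = ((0.5)·(0.5) + (-0.5)·(-0.5) + (0.5)·(0.5) + (-0.5)·(-0.5)) / 3 = 1/3 = 0.3333
  S[V,W] = ((0.5)·(-3) + (-0.5)·(4) + (0.5)·(-3) + (-0.5)·(2)) / 3 = -6/3 = -2
  S[W,W] = ((-3)·(-3) + (4)·(4) + (-3)·(-3) + (2)·(2)) / 3 = 38/3 = 12.6667

S is symmetric (S[j,i] = S[i,j]). Assembling:

S = [[5.5833, -0.5, 2.3333],
 [-0.5, 0.3333, -2],
 [2.3333, -2, 12.6667]]


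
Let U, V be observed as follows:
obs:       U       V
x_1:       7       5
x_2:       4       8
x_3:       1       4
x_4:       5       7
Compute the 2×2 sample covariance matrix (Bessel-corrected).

Step 1 — column means:
  mean(U) = (7 + 4 + 1 + 5) / 4 = 17/4 = 4.25
  mean(V) = (5 + 8 + 4 + 7) / 4 = 24/4 = 6

Step 2 — sample covariance S[i,j] = (1/(n-1)) · Σ_k (x_{k,i} - mean_i) · (x_{k,j} - mean_j), with n-1 = 3.
  S[U,U] = ((2.75)·(2.75) + (-0.25)·(-0.25) + (-3.25)·(-3.25) + (0.75)·(0.75)) / 3 = 18.75/3 = 6.25
  S[U,V] = ((2.75)·(-1) + (-0.25)·(2) + (-3.25)·(-2) + (0.75)·(1)) / 3 = 4/3 = 1.3333
  S[V,V] = ((-1)·(-1) + (2)·(2) + (-2)·(-2) + (1)·(1)) / 3 = 10/3 = 3.3333

S is symmetric (S[j,i] = S[i,j]). Assembling:

S = [[6.25, 1.3333],
 [1.3333, 3.3333]]


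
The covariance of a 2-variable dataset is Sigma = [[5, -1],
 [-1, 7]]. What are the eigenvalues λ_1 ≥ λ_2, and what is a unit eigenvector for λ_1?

Step 1 — characteristic polynomial of 2×2 Sigma:
  det(Sigma - λI) = λ² - trace · λ + det = 0.
  trace = 5 + 7 = 12, det = 5·7 - (-1)² = 34.
Step 2 — discriminant:
  Δ = trace² - 4·det = 144 - 136 = 8.
Step 3 — eigenvalues:
  λ = (trace ± √Δ)/2 = (12 ± 2.8284)/2,
  λ_1 = 7.4142,  λ_2 = 4.5858.

Step 4 — unit eigenvector for λ_1: solve (Sigma - λ_1 I)v = 0. First row:
  (5 - 7.4142)·v_x + (-1)·v_y = 0, i.e. (-2.4142)·v_x + (-1)·v_y = 0,
  so v ∝ (b, λ_1 - a) = (-1, 2.4142); multiply by -1 so the first entry is positive: u = (1, -2.4142).
  ||u|| = √((1)² + (-2.4142)²) = √(6.8284) ≈ 2.6131,
  v_1 = u/||u|| ≈ (0.3827, -0.9239) (||v_1|| = 1).

λ_1 = 7.4142,  λ_2 = 4.5858;  v_1 ≈ (0.3827, -0.9239)


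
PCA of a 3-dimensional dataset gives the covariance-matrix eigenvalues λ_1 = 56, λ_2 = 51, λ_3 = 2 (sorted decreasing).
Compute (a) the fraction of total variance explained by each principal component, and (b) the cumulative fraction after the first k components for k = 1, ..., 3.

Step 1 — total variance = trace(Sigma) = Σ λ_i = 56 + 51 + 2 = 109.

Step 2 — fraction explained by component i = λ_i / Σ λ:
  PC1: 56/109 = 0.5138
  PC2: 51/109 = 0.4679
  PC3: 2/109 = 0.0183

Step 3 — cumulative fraction after k components = (λ_1 + ... + λ_k) / Σ λ:
  k = 1: 56/109 = 0.5138
  k = 2: (56 + 51)/109 = 107/109 = 0.9817
  k = 3: (56 + 51 + 2)/109 = 109/109 = 1

Summary (fraction, with percent):

explained: PC1 0.5138 (51.38%), PC2 0.4679 (46.79%), PC3 0.0183 (1.83%);  cumulative: 0.5138, 0.9817, 1


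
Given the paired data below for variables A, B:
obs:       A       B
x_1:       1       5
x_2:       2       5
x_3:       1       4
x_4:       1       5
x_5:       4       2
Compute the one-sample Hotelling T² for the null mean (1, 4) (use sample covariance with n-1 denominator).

Step 1 — sample mean vector:
  mean(A) = (1 + 2 + 1 + 1 + 4) / 5 = 9/5 = 1.8
  mean(B) = (5 + 5 + 4 + 5 + 2) / 5 = 21/5 = 4.2
  x̄ = (1.8, 4.2),  deviation x̄ - mu_0 = (1.8, 4.2) - (1, 4) = (0.8, 0.2).

Step 2 — sample covariance matrix, S[i,j] = (1/(n-1)) · Σ_k (x_{k,i} - mean_i) · (x_{k,j} - mean_j), divisor n-1 = 4:
  S[A,A] = ((-0.8)·(-0.8) + (0.2)·(0.2) + (-0.8)·(-0.8) + (-0.8)·(-0.8) + (2.2)·(2.2)) / 4 = 6.8/4 = 1.7
  S[A,B] = ((-0.8)·(0.8) + (0.2)·(0.8) + (-0.8)·(-0.2) + (-0.8)·(0.8) + (2.2)·(-2.2)) / 4 = -5.8/4 = -1.45
  S[B,B] = ((0.8)·(0.8) + (0.8)·(0.8) + (-0.2)·(-0.2) + (0.8)·(0.8) + (-2.2)·(-2.2)) / 4 = 6.8/4 = 1.7
  S = [[1.7, -1.45],
 [-1.45, 1.7]].

Step 3 — invert S. det(S) = 1.7·1.7 - (-1.45)² = 0.7875.
  S^{-1} = (1/det) · [[d, -b], [-b, a]] = [[2.1587, 1.8413],
 [1.8413, 2.1587]].

Step 4 — quadratic form (x̄ - mu_0)^T · S^{-1} · (x̄ - mu_0):
  S^{-1} · (x̄ - mu_0) = (2.0952, 1.9048),
  (x̄ - mu_0)^T · [...] = (0.8)·(2.0952) + (0.2)·(1.9048) = 2.0571.

Step 5 — scale by n: T² = 5 · 2.0571 = 10.2857.

T² ≈ 10.2857


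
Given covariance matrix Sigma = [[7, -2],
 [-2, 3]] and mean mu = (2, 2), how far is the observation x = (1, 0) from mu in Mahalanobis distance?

Step 1 — centre the observation: (x - mu) = (-1, -2).

Step 2 — invert Sigma. det(Sigma) = 7·3 - (-2)² = 17.
  Sigma^{-1} = (1/det) · [[d, -b], [-b, a]] = [[0.1765, 0.1176],
 [0.1176, 0.4118]].

Step 3 — form the quadratic (x - mu)^T · Sigma^{-1} · (x - mu):
  Sigma^{-1} · (x - mu) = (-0.4118, -0.9412).
  (x - mu)^T · [Sigma^{-1} · (x - mu)] = (-1)·(-0.4118) + (-2)·(-0.9412) = 2.2941.

Step 4 — take square root: d = √(2.2941) ≈ 1.5146.

d(x, mu) = √(2.2941) ≈ 1.5146


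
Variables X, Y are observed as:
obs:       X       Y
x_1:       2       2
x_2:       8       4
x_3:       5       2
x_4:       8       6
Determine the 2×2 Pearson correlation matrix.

Step 1 — column means:
  mean(X) = (2 + 8 + 5 + 8) / 4 = 23/4 = 5.75
  mean(Y) = (2 + 4 + 2 + 6) / 4 = 14/4 = 3.5

Step 2 — sample variances and covariances s[i,j] = (1/(n-1)) · Σ_k (x_{k,i} - mean_i) · (x_{k,j} - mean_j), with n-1 = 3:
  s[X,X] = ((-3.75)·(-3.75) + (2.25)·(2.25) + (-0.75)·(-0.75) + (2.25)·(2.25)) / 3 = 24.75/3 = 8.25
  s[X,Y] = ((-3.75)·(-1.5) + (2.25)·(0.5) + (-0.75)·(-1.5) + (2.25)·(2.5)) / 3 = 13.5/3 = 4.5
  s[Y,Y] = ((-1.5)·(-1.5) + (0.5)·(0.5) + (-1.5)·(-1.5) + (2.5)·(2.5)) / 3 = 11/3 = 3.6667
  Sample standard deviations s_i = √(s[i,i]):
  s(X) = √(8.25) = 2.8723
  s(Y) = √(3.6667) = 1.9149

Step 3 — r_{ij} = s_{ij} / (s_i · s_j):
  r[X,X] = 1 (diagonal).
  r[X,Y] = 4.5 / (2.8723 · 1.9149) = 4.5 / 5.5 = 0.8182
  r[Y,Y] = 1 (diagonal).

R is symmetric with unit diagonal. Assembling:

R = [[1, 0.8182],
 [0.8182, 1]]


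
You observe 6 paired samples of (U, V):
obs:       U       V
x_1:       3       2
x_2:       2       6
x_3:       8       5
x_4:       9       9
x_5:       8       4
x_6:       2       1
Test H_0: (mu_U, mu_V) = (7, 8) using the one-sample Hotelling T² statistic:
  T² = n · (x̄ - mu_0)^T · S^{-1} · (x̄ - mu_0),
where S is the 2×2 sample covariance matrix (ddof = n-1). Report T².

Step 1 — sample mean vector:
  mean(U) = (3 + 2 + 8 + 9 + 8 + 2) / 6 = 32/6 = 5.3333
  mean(V) = (2 + 6 + 5 + 9 + 4 + 1) / 6 = 27/6 = 4.5
  x̄ = (5.3333, 4.5),  deviation x̄ - mu_0 = (5.3333, 4.5) - (7, 8) = (-1.6667, -3.5).

Step 2 — sample covariance matrix, S[i,j] = (1/(n-1)) · Σ_k (x_{k,i} - mean_i) · (x_{k,j} - mean_j), divisor n-1 = 5:
  S[U,U] = ((-2.3333)·(-2.3333) + (-3.3333)·(-3.3333) + (2.6667)·(2.6667) + (3.6667)·(3.6667) + (2.6667)·(2.6667) + (-3.3333)·(-3.3333)) / 5 = 55.3333/5 = 11.0667
  S[U,V] = ((-2.3333)·(-2.5) + (-3.3333)·(1.5) + (2.6667)·(0.5) + (3.6667)·(4.5) + (2.6667)·(-0.5) + (-3.3333)·(-3.5)) / 5 = 29/5 = 5.8
  S[V,V] = ((-2.5)·(-2.5) + (1.5)·(1.5) + (0.5)·(0.5) + (4.5)·(4.5) + (-0.5)·(-0.5) + (-3.5)·(-3.5)) / 5 = 41.5/5 = 8.3
  S = [[11.0667, 5.8],
 [5.8, 8.3]].

Step 3 — invert S. det(S) = 11.0667·8.3 - (5.8)² = 58.2133.
  S^{-1} = (1/det) · [[d, -b], [-b, a]] = [[0.1426, -0.0996],
 [-0.0996, 0.1901]].

Step 4 — quadratic form (x̄ - mu_0)^T · S^{-1} · (x̄ - mu_0):
  S^{-1} · (x̄ - mu_0) = (0.1111, -0.4993),
  (x̄ - mu_0)^T · [...] = (-1.6667)·(0.1111) + (-3.5)·(-0.4993) = 1.5625.

Step 5 — scale by n: T² = 6 · 1.5625 = 9.3747.

T² ≈ 9.3747


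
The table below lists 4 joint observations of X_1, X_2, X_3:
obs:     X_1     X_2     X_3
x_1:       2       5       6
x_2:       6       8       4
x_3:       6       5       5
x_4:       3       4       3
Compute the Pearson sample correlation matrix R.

Step 1 — column means:
  mean(X_1) = (2 + 6 + 6 + 3) / 4 = 17/4 = 4.25
  mean(X_2) = (5 + 8 + 5 + 4) / 4 = 22/4 = 5.5
  mean(X_3) = (6 + 4 + 5 + 3) / 4 = 18/4 = 4.5

Step 2 — sample variances and covariances s[i,j] = (1/(n-1)) · Σ_k (x_{k,i} - mean_i) · (x_{k,j} - mean_j), with n-1 = 3:
  s[X_1,X_1] = ((-2.25)·(-2.25) + (1.75)·(1.75) + (1.75)·(1.75) + (-1.25)·(-1.25)) / 3 = 12.75/3 = 4.25
  s[X_1,X_2] = ((-2.25)·(-0.5) + (1.75)·(2.5) + (1.75)·(-0.5) + (-1.25)·(-1.5)) / 3 = 6.5/3 = 2.1667
  s[X_1,X_3] = ((-2.25)·(1.5) + (1.75)·(-0.5) + (1.75)·(0.5) + (-1.25)·(-1.5)) / 3 = -1.5/3 = -0.5
  s[X_2,X_2] = ((-0.5)·(-0.5) + (2.5)·(2.5) + (-0.5)·(-0.5) + (-1.5)·(-1.5)) / 3 = 9/3 = 3
  s[X_2,X_3] = ((-0.5)·(1.5) + (2.5)·(-0.5) + (-0.5)·(0.5) + (-1.5)·(-1.5)) / 3 = 0/3 = 0
  s[X_3,X_3] = ((1.5)·(1.5) + (-0.5)·(-0.5) + (0.5)·(0.5) + (-1.5)·(-1.5)) / 3 = 5/3 = 1.6667
  Sample standard deviations s_i = √(s[i,i]):
  s(X_1) = √(4.25) = 2.0616
  s(X_2) = √(3) = 1.7321
  s(X_3) = √(1.6667) = 1.291

Step 3 — r_{ij} = s_{ij} / (s_i · s_j):
  r[X_1,X_1] = 1 (diagonal).
  r[X_1,X_2] = 2.1667 / (2.0616 · 1.7321) = 2.1667 / 3.5707 = 0.6068
  r[X_1,X_3] = -0.5 / (2.0616 · 1.291) = -0.5 / 2.6615 = -0.1879
  r[X_2,X_2] = 1 (diagonal).
  r[X_2,X_3] = 0 / (1.7321 · 1.291) = 0 / 2.2361 = 0
  r[X_3,X_3] = 1 (diagonal).

R is symmetric with unit diagonal. Assembling:

R = [[1, 0.6068, -0.1879],
 [0.6068, 1, 0],
 [-0.1879, 0, 1]]


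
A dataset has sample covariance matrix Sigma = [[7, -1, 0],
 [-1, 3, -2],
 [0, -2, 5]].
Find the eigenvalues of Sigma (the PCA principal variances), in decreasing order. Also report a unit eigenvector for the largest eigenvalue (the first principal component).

Step 1 — characteristic polynomial p(λ) = det(λI - Sigma) = λ³ - tr·λ² + c_1·λ - det, where tr = trace, c_1 = sum of the principal 2×2 minors, det = det(Sigma):
  tr = 7 + 3 + 5 = 15,
  c_1 = (7·3 - (-1)²) + (7·5 - (0)²) + (3·5 - (-2)²) = 20 + 35 + 11 = 66,
  det = 7·(3·5 - (-2)²) - (-1)·((-1)·5 - (-2)·(0)) + (0)·((-1)·(-2) - 3·(0)) = 7·(11) - (-1)·(-5) + (0)·(2) = 72.
  So p(λ) = λ³ - 15λ² + 66λ - 72.
Step 2 — look for an integer root (rational root theorem: any rational root is an integer divisor of 72). Testing λ = 6:
  p(6) = 216 - 540 + 396 - 72 = 0  ✓
  Dividing out (λ - 6): p(λ) = (λ - 6)(λ² - 9λ + 12).
Step 3 — remaining eigenvalues from the quadratic λ² - 9λ + 12 = 0:
  Δ = 9² - 4·12 = 81 - 48 = 33,  λ = (9 ± √33)/2 = (9 ± 5.7446)/2 ≈ 7.3723 or 1.6277.
  Sorted: λ_1 = 7.3723,  λ_2 = 6,  λ_3 = 1.6277  (check: sum = 15 = tr ✓).

Step 4 — unit eigenvector for λ_1 ≈ 7.3723: v spans the null space of (Sigma - λ_1 I), whose rows are
  r_1 = (-0.3723, -1, 0),  r_2 = (-1, -4.3723, -2),  r_3 = (0, -2, -2.3723).
  v is orthogonal to every row, so take v ∝ r_1 × r_2 = ((-1)·(-2) - (0)·(-4.3723), (0)·(-1) - (-0.3723)·(-2), (-0.3723)·(-4.3723) - (-1)·(-1)) ≈ (2, -0.7446, 0.6277).
  Let u = (2, -0.7446, 0.6277).
  ||u|| = √((2)² + (-0.7446)² + (0.6277)²) = √(4.9484) ≈ 2.2245,  v_1 = u/||u|| ≈ (0.8991, -0.3347, 0.2822) (||v_1|| = 1).

λ_1 = 7.3723,  λ_2 = 6,  λ_3 = 1.6277;  v_1 ≈ (0.8991, -0.3347, 0.2822)


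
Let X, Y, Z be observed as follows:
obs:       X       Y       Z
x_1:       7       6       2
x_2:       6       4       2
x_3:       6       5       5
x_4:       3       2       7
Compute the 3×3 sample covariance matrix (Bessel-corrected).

Step 1 — column means:
  mean(X) = (7 + 6 + 6 + 3) / 4 = 22/4 = 5.5
  mean(Y) = (6 + 4 + 5 + 2) / 4 = 17/4 = 4.25
  mean(Z) = (2 + 2 + 5 + 7) / 4 = 16/4 = 4

Step 2 — sample covariance S[i,j] = (1/(n-1)) · Σ_k (x_{k,i} - mean_i) · (x_{k,j} - mean_j), with n-1 = 3.
  S[X,X] = ((1.5)·(1.5) + (0.5)·(0.5) + (0.5)·(0.5) + (-2.5)·(-2.5)) / 3 = 9/3 = 3
  S[X,Y] = ((1.5)·(1.75) + (0.5)·(-0.25) + (0.5)·(0.75) + (-2.5)·(-2.25)) / 3 = 8.5/3 = 2.8333
  S[X,Z] = ((1.5)·(-2) + (0.5)·(-2) + (0.5)·(1) + (-2.5)·(3)) / 3 = -11/3 = -3.6667
  S[Y,Y] = ((1.75)·(1.75) + (-0.25)·(-0.25) + (0.75)·(0.75) + (-2.25)·(-2.25)) / 3 = 8.75/3 = 2.9167
  S[Y,Z] = ((1.75)·(-2) + (-0.25)·(-2) + (0.75)·(1) + (-2.25)·(3)) / 3 = -9/3 = -3
  S[Z,Z] = ((-2)·(-2) + (-2)·(-2) + (1)·(1) + (3)·(3)) / 3 = 18/3 = 6

S is symmetric (S[j,i] = S[i,j]). Assembling:

S = [[3, 2.8333, -3.6667],
 [2.8333, 2.9167, -3],
 [-3.6667, -3, 6]]


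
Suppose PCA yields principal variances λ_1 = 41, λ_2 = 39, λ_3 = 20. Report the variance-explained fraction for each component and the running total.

Step 1 — total variance = trace(Sigma) = Σ λ_i = 41 + 39 + 20 = 100.

Step 2 — fraction explained by component i = λ_i / Σ λ:
  PC1: 41/100 = 0.41
  PC2: 39/100 = 0.39
  PC3: 20/100 = 0.2

Step 3 — cumulative fraction after k components = (λ_1 + ... + λ_k) / Σ λ:
  k = 1: 41/100 = 0.41
  k = 2: (41 + 39)/100 = 80/100 = 0.8
  k = 3: (41 + 39 + 20)/100 = 100/100 = 1

Summary (fraction, with percent):

explained: PC1 0.41 (41%), PC2 0.39 (39%), PC3 0.2 (20%);  cumulative: 0.41, 0.8, 1


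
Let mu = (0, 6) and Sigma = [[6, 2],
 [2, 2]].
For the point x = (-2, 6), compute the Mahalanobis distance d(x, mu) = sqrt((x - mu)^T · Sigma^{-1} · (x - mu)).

Step 1 — centre the observation: (x - mu) = (-2, 0).

Step 2 — invert Sigma. det(Sigma) = 6·2 - (2)² = 8.
  Sigma^{-1} = (1/det) · [[d, -b], [-b, a]] = [[0.25, -0.25],
 [-0.25, 0.75]].

Step 3 — form the quadratic (x - mu)^T · Sigma^{-1} · (x - mu):
  Sigma^{-1} · (x - mu) = (-0.5, 0.5).
  (x - mu)^T · [Sigma^{-1} · (x - mu)] = (-2)·(-0.5) + (0)·(0.5) = 1.

Step 4 — take square root: d = √(1) ≈ 1.

d(x, mu) = √(1) ≈ 1


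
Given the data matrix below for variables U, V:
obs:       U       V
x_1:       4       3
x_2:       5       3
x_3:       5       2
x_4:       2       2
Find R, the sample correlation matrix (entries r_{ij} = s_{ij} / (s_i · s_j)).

Step 1 — column means:
  mean(U) = (4 + 5 + 5 + 2) / 4 = 16/4 = 4
  mean(V) = (3 + 3 + 2 + 2) / 4 = 10/4 = 2.5

Step 2 — sample variances and covariances s[i,j] = (1/(n-1)) · Σ_k (x_{k,i} - mean_i) · (x_{k,j} - mean_j), with n-1 = 3:
  s[U,U] = ((0)·(0) + (1)·(1) + (1)·(1) + (-2)·(-2)) / 3 = 6/3 = 2
  s[U,V] = ((0)·(0.5) + (1)·(0.5) + (1)·(-0.5) + (-2)·(-0.5)) / 3 = 1/3 = 0.3333
  s[V,V] = ((0.5)·(0.5) + (0.5)·(0.5) + (-0.5)·(-0.5) + (-0.5)·(-0.5)) / 3 = 1/3 = 0.3333
  Sample standard deviations s_i = √(s[i,i]):
  s(U) = √(2) = 1.4142
  s(V) = √(0.3333) = 0.5774

Step 3 — r_{ij} = s_{ij} / (s_i · s_j):
  r[U,U] = 1 (diagonal).
  r[U,V] = 0.3333 / (1.4142 · 0.5774) = 0.3333 / 0.8165 = 0.4082
  r[V,V] = 1 (diagonal).

R is symmetric with unit diagonal. Assembling:

R = [[1, 0.4082],
 [0.4082, 1]]


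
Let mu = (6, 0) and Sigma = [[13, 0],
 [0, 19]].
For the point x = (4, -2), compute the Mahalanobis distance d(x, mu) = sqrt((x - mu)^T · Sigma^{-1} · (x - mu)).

Step 1 — centre the observation: (x - mu) = (-2, -2).

Step 2 — invert Sigma. det(Sigma) = 13·19 - (0)² = 247.
  Sigma^{-1} = (1/det) · [[d, -b], [-b, a]] = [[0.0769, 0],
 [0, 0.0526]].

Step 3 — form the quadratic (x - mu)^T · Sigma^{-1} · (x - mu):
  Sigma^{-1} · (x - mu) = (-0.1538, -0.1053).
  (x - mu)^T · [Sigma^{-1} · (x - mu)] = (-2)·(-0.1538) + (-2)·(-0.1053) = 0.5182.

Step 4 — take square root: d = √(0.5182) ≈ 0.7199.

d(x, mu) = √(0.5182) ≈ 0.7199


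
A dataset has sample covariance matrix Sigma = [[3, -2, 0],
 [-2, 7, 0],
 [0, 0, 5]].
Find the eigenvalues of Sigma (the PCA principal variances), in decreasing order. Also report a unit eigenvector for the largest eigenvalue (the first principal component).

Step 1 — characteristic polynomial p(λ) = det(λI - Sigma) = λ³ - tr·λ² + c_1·λ - det, where tr = trace, c_1 = sum of the principal 2×2 minors, det = det(Sigma):
  tr = 3 + 7 + 5 = 15,
  c_1 = (3·7 - (-2)²) + (3·5 - (0)²) + (7·5 - (0)²) = 17 + 15 + 35 = 67,
  det = 3·(7·5 - (0)²) - (-2)·((-2)·5 - (0)·(0)) + (0)·((-2)·(0) - 7·(0)) = 3·(35) - (-2)·(-10) + (0)·(0) = 85.
  So p(λ) = λ³ - 15λ² + 67λ - 85.
Step 2 — look for an integer root (rational root theorem: any rational root is an integer divisor of 85). Testing λ = 5:
  p(5) = 125 - 375 + 335 - 85 = 0  ✓
  Dividing out (λ - 5): p(λ) = (λ - 5)(λ² - 10λ + 17).
Step 3 — remaining eigenvalues from the quadratic λ² - 10λ + 17 = 0:
  Δ = 10² - 4·17 = 100 - 68 = 32,  λ = (10 ± √32)/2 = (10 ± 5.6569)/2 ≈ 7.8284 or 2.1716.
  Sorted: λ_1 = 7.8284,  λ_2 = 5,  λ_3 = 2.1716  (check: sum = 15 = tr ✓).

Step 4 — unit eigenvector for λ_1 ≈ 7.8284: v spans the null space of (Sigma - λ_1 I), whose rows are
  r_1 = (-4.8284, -2, 0),  r_2 = (-2, -0.8284, 0),  r_3 = (0, 0, -2.8284).
  v is orthogonal to every row, so take v ∝ r_1 × r_3 = ((-2)·(-2.8284) - (0)·(0), (0)·(0) - (-4.8284)·(-2.8284), (-4.8284)·(0) - (-2)·(0)) ≈ (5.6569, -13.6569, 0).
  Let u = (5.6569, -13.6569, 0).
  ||u|| = √((5.6569)² + (-13.6569)² + (0)²) = √(218.5097) ≈ 14.7821,  v_1 = u/||u|| ≈ (0.3827, -0.9239, 0) (||v_1|| = 1).

λ_1 = 7.8284,  λ_2 = 5,  λ_3 = 2.1716;  v_1 ≈ (0.3827, -0.9239, 0)


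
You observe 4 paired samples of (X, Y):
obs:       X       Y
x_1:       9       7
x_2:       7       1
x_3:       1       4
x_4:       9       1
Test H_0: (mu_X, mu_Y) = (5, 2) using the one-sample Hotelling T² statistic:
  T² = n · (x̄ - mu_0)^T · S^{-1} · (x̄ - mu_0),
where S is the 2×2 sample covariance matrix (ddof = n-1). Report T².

Step 1 — sample mean vector:
  mean(X) = (9 + 7 + 1 + 9) / 4 = 26/4 = 6.5
  mean(Y) = (7 + 1 + 4 + 1) / 4 = 13/4 = 3.25
  x̄ = (6.5, 3.25),  deviation x̄ - mu_0 = (6.5, 3.25) - (5, 2) = (1.5, 1.25).

Step 2 — sample covariance matrix, S[i,j] = (1/(n-1)) · Σ_k (x_{k,i} - mean_i) · (x_{k,j} - mean_j), divisor n-1 = 3:
  S[X,X] = ((2.5)·(2.5) + (0.5)·(0.5) + (-5.5)·(-5.5) + (2.5)·(2.5)) / 3 = 43/3 = 14.3333
  S[X,Y] = ((2.5)·(3.75) + (0.5)·(-2.25) + (-5.5)·(0.75) + (2.5)·(-2.25)) / 3 = -1.5/3 = -0.5
  S[Y,Y] = ((3.75)·(3.75) + (-2.25)·(-2.25) + (0.75)·(0.75) + (-2.25)·(-2.25)) / 3 = 24.75/3 = 8.25
  S = [[14.3333, -0.5],
 [-0.5, 8.25]].

Step 3 — invert S. det(S) = 14.3333·8.25 - (-0.5)² = 118.
  S^{-1} = (1/det) · [[d, -b], [-b, a]] = [[0.0699, 0.0042],
 [0.0042, 0.1215]].

Step 4 — quadratic form (x̄ - mu_0)^T · S^{-1} · (x̄ - mu_0):
  S^{-1} · (x̄ - mu_0) = (0.1102, 0.1582),
  (x̄ - mu_0)^T · [...] = (1.5)·(0.1102) + (1.25)·(0.1582) = 0.363.

Step 5 — scale by n: T² = 4 · 0.363 = 1.452.

T² ≈ 1.452


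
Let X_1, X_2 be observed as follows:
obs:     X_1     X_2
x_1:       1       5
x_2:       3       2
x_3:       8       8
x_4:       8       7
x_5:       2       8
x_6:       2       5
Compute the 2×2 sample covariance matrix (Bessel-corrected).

Step 1 — column means:
  mean(X_1) = (1 + 3 + 8 + 8 + 2 + 2) / 6 = 24/6 = 4
  mean(X_2) = (5 + 2 + 8 + 7 + 8 + 5) / 6 = 35/6 = 5.8333

Step 2 — sample covariance S[i,j] = (1/(n-1)) · Σ_k (x_{k,i} - mean_i) · (x_{k,j} - mean_j), with n-1 = 5.
  S[X_1,X_1] = ((-3)·(-3) + (-1)·(-1) + (4)·(4) + (4)·(4) + (-2)·(-2) + (-2)·(-2)) / 5 = 50/5 = 10
  S[X_1,X_2] = ((-3)·(-0.8333) + (-1)·(-3.8333) + (4)·(2.1667) + (4)·(1.1667) + (-2)·(2.1667) + (-2)·(-0.8333)) / 5 = 17/5 = 3.4
  S[X_2,X_2] = ((-0.8333)·(-0.8333) + (-3.8333)·(-3.8333) + (2.1667)·(2.1667) + (1.1667)·(1.1667) + (2.1667)·(2.1667) + (-0.8333)·(-0.8333)) / 5 = 26.8333/5 = 5.3667

S is symmetric (S[j,i] = S[i,j]). Assembling:

S = [[10, 3.4],
 [3.4, 5.3667]]


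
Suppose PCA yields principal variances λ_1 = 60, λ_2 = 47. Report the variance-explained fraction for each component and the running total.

Step 1 — total variance = trace(Sigma) = Σ λ_i = 60 + 47 = 107.

Step 2 — fraction explained by component i = λ_i / Σ λ:
  PC1: 60/107 = 0.5607
  PC2: 47/107 = 0.4393

Step 3 — cumulative fraction after k components = (λ_1 + ... + λ_k) / Σ λ:
  k = 1: 60/107 = 0.5607
  k = 2: (60 + 47)/107 = 107/107 = 1

Summary (fraction, with percent):

explained: PC1 0.5607 (56.07%), PC2 0.4393 (43.93%);  cumulative: 0.5607, 1


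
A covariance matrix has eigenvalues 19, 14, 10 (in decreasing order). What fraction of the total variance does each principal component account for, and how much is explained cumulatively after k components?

Step 1 — total variance = trace(Sigma) = Σ λ_i = 19 + 14 + 10 = 43.

Step 2 — fraction explained by component i = λ_i / Σ λ:
  PC1: 19/43 = 0.4419
  PC2: 14/43 = 0.3256
  PC3: 10/43 = 0.2326

Step 3 — cumulative fraction after k components = (λ_1 + ... + λ_k) / Σ λ:
  k = 1: 19/43 = 0.4419
  k = 2: (19 + 14)/43 = 33/43 = 0.7674
  k = 3: (19 + 14 + 10)/43 = 43/43 = 1

Summary (fraction, with percent):

explained: PC1 0.4419 (44.19%), PC2 0.3256 (32.56%), PC3 0.2326 (23.26%);  cumulative: 0.4419, 0.7674, 1


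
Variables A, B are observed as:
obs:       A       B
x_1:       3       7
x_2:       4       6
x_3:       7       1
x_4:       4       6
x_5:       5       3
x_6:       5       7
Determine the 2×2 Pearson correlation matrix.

Step 1 — column means:
  mean(A) = (3 + 4 + 7 + 4 + 5 + 5) / 6 = 28/6 = 4.6667
  mean(B) = (7 + 6 + 1 + 6 + 3 + 7) / 6 = 30/6 = 5

Step 2 — sample variances and covariances s[i,j] = (1/(n-1)) · Σ_k (x_{k,i} - mean_i) · (x_{k,j} - mean_j), with n-1 = 5:
  s[A,A] = ((-1.6667)·(-1.6667) + (-0.6667)·(-0.6667) + (2.3333)·(2.3333) + (-0.6667)·(-0.6667) + (0.3333)·(0.3333) + (0.3333)·(0.3333)) / 5 = 9.3333/5 = 1.8667
  s[A,B] = ((-1.6667)·(2) + (-0.6667)·(1) + (2.3333)·(-4) + (-0.6667)·(1) + (0.3333)·(-2) + (0.3333)·(2)) / 5 = -14/5 = -2.8
  s[B,B] = ((2)·(2) + (1)·(1) + (-4)·(-4) + (1)·(1) + (-2)·(-2) + (2)·(2)) / 5 = 30/5 = 6
  Sample standard deviations s_i = √(s[i,i]):
  s(A) = √(1.8667) = 1.3663
  s(B) = √(6) = 2.4495

Step 3 — r_{ij} = s_{ij} / (s_i · s_j):
  r[A,A] = 1 (diagonal).
  r[A,B] = -2.8 / (1.3663 · 2.4495) = -2.8 / 3.3466 = -0.8367
  r[B,B] = 1 (diagonal).

R is symmetric with unit diagonal. Assembling:

R = [[1, -0.8367],
 [-0.8367, 1]]


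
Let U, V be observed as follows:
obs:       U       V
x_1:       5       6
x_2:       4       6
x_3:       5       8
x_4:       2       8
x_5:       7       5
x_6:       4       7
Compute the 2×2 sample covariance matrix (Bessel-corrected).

Step 1 — column means:
  mean(U) = (5 + 4 + 5 + 2 + 7 + 4) / 6 = 27/6 = 4.5
  mean(V) = (6 + 6 + 8 + 8 + 5 + 7) / 6 = 40/6 = 6.6667

Step 2 — sample covariance S[i,j] = (1/(n-1)) · Σ_k (x_{k,i} - mean_i) · (x_{k,j} - mean_j), with n-1 = 5.
  S[U,U] = ((0.5)·(0.5) + (-0.5)·(-0.5) + (0.5)·(0.5) + (-2.5)·(-2.5) + (2.5)·(2.5) + (-0.5)·(-0.5)) / 5 = 13.5/5 = 2.7
  S[U,V] = ((0.5)·(-0.6667) + (-0.5)·(-0.6667) + (0.5)·(1.3333) + (-2.5)·(1.3333) + (2.5)·(-1.6667) + (-0.5)·(0.3333)) / 5 = -7/5 = -1.4
  S[V,V] = ((-0.6667)·(-0.6667) + (-0.6667)·(-0.6667) + (1.3333)·(1.3333) + (1.3333)·(1.3333) + (-1.6667)·(-1.6667) + (0.3333)·(0.3333)) / 5 = 7.3333/5 = 1.4667

S is symmetric (S[j,i] = S[i,j]). Assembling:

S = [[2.7, -1.4],
 [-1.4, 1.4667]]


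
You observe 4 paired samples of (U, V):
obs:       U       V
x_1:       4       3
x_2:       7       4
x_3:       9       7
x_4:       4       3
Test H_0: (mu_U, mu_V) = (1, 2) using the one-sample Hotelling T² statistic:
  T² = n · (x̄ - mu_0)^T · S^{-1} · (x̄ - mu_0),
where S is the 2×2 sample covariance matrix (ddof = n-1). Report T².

Step 1 — sample mean vector:
  mean(U) = (4 + 7 + 9 + 4) / 4 = 24/4 = 6
  mean(V) = (3 + 4 + 7 + 3) / 4 = 17/4 = 4.25
  x̄ = (6, 4.25),  deviation x̄ - mu_0 = (6, 4.25) - (1, 2) = (5, 2.25).

Step 2 — sample covariance matrix, S[i,j] = (1/(n-1)) · Σ_k (x_{k,i} - mean_i) · (x_{k,j} - mean_j), divisor n-1 = 3:
  S[U,U] = ((-2)·(-2) + (1)·(1) + (3)·(3) + (-2)·(-2)) / 3 = 18/3 = 6
  S[U,V] = ((-2)·(-1.25) + (1)·(-0.25) + (3)·(2.75) + (-2)·(-1.25)) / 3 = 13/3 = 4.3333
  S[V,V] = ((-1.25)·(-1.25) + (-0.25)·(-0.25) + (2.75)·(2.75) + (-1.25)·(-1.25)) / 3 = 10.75/3 = 3.5833
  S = [[6, 4.3333],
 [4.3333, 3.5833]].

Step 3 — invert S. det(S) = 6·3.5833 - (4.3333)² = 2.7222.
  S^{-1} = (1/det) · [[d, -b], [-b, a]] = [[1.3163, -1.5918],
 [-1.5918, 2.2041]].

Step 4 — quadratic form (x̄ - mu_0)^T · S^{-1} · (x̄ - mu_0):
  S^{-1} · (x̄ - mu_0) = (3, -3),
  (x̄ - mu_0)^T · [...] = (5)·(3) + (2.25)·(-3) = 8.25.

Step 5 — scale by n: T² = 4 · 8.25 = 33.

T² ≈ 33


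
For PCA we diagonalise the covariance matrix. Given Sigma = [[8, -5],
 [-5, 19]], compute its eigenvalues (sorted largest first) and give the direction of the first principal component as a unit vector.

Step 1 — characteristic polynomial of 2×2 Sigma:
  det(Sigma - λI) = λ² - trace · λ + det = 0.
  trace = 8 + 19 = 27, det = 8·19 - (-5)² = 127.
Step 2 — discriminant:
  Δ = trace² - 4·det = 729 - 508 = 221.
Step 3 — eigenvalues:
  λ = (trace ± √Δ)/2 = (27 ± 14.8661)/2,
  λ_1 = 20.933,  λ_2 = 6.067.

Step 4 — unit eigenvector for λ_1: solve (Sigma - λ_1 I)v = 0. First row:
  (8 - 20.933)·v_x + (-5)·v_y = 0, i.e. (-12.933)·v_x + (-5)·v_y = 0,
  so v ∝ (b, λ_1 - a) = (-5, 12.933); multiply by -1 so the first entry is positive: u = (5, -12.933).
  ||u|| = √((5)² + (-12.933)²) = √(192.2634) ≈ 13.8659,
  v_1 = u/||u|| ≈ (0.3606, -0.9327) (||v_1|| = 1).

λ_1 = 20.933,  λ_2 = 6.067;  v_1 ≈ (0.3606, -0.9327)
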